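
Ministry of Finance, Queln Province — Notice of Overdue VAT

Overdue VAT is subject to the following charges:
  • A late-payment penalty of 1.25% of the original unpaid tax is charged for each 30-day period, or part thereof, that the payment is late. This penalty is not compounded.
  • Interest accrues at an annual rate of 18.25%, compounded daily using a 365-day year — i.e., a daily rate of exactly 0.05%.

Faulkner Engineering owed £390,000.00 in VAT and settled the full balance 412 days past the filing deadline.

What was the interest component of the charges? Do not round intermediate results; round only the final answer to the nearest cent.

£89,189.08

Interest: £390,000.00 × ((1 + 0.0005)^412 − 1) = £390,000.00 × 0.22868995… = £89,189.0789…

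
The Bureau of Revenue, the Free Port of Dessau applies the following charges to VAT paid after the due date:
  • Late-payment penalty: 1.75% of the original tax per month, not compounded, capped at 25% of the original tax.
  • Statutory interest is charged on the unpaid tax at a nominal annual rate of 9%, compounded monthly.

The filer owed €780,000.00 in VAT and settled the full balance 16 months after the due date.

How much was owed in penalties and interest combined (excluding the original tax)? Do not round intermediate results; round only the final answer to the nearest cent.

€294,053.85

Penalty (uncapped): 16 × 1.75% × €780,000.00 = €218,400.00; cap = 25% × €780,000.00 = €195,000.00 → penalty = €195,000.00
Interest (9%/yr ÷ 12 = 0.75%/month): €780,000.00 × ((1 + 0.0075)^16 − 1) = €99,053.8487…
Penalties + interest = €195,000.0000 + €99,053.8487… = €294,053.85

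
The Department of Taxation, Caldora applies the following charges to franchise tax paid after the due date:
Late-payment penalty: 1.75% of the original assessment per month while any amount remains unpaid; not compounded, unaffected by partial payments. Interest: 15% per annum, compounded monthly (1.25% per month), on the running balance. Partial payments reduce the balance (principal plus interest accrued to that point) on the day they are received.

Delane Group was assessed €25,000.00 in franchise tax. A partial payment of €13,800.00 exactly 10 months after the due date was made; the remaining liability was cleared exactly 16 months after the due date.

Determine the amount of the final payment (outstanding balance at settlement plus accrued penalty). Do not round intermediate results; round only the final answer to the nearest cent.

€22,629.35

Balance at month 10: €25,000.0000 × (1 + 0.0125)^10 = €28,306.7707…
After €13,800.00 payment: €28,306.7707… − €13,800.00 = €14,506.7707…
Balance at month 16: €14,506.7707… × (1 + 0.0125)^6 = €15,629.3508…
Penalty: 16 × 1.75% × €25,000.00 = €7,000.00
Final settlement = outstanding balance + penalty = €15,629.3508… + €7,000.00 = €22,629.35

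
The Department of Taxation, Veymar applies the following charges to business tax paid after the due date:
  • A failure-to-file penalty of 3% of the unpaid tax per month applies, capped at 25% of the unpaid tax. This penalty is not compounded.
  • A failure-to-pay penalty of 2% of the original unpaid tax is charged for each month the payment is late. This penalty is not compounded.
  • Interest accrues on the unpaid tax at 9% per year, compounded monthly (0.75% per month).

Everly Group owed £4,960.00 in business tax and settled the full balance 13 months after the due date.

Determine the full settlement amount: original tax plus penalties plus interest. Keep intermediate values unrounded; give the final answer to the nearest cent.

Failure-to-file: 13 × 3% × £4,960.00 = £1,934.40, capped at 25% × £4,960.00 = £1,240.00
Failure-to-pay penalty = 2% × £4,960.00 × 13 mo = £1,289.60
Interest: £4,960.00 × ((1 + 0.0075)^13 − 1) = £4,960.00 × 0.1020104… = £505.9718…
Total = £4,960.00 + £2,529.6000 + £505.9718… = £7,995.57

£7,995.57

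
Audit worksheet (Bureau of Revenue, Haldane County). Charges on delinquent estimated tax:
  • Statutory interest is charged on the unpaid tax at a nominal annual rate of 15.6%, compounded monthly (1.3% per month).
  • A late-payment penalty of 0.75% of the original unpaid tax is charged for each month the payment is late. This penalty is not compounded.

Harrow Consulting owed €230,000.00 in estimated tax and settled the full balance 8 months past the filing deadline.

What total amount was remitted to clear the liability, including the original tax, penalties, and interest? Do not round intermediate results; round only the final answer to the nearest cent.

Late-payment penalty = 0.75% × €230,000.00 × 8 mo = €13,800.00
Interest: €230,000.00 × ((1 + 0.013)^8 − 1) = €230,000.00 × 0.1088571… = €25,037.1220…
Total = €230,000.00 + €13,800.0000 + €25,037.1220… = €268,837.12

€268,837.12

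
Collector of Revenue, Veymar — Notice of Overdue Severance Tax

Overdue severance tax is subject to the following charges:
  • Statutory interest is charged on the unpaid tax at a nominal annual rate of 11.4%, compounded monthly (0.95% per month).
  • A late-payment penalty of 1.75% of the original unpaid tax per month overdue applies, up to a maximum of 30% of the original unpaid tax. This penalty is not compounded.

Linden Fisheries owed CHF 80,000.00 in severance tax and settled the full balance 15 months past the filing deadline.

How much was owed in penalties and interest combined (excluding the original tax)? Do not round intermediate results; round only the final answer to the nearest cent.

CHF 33,190.22

Penalty: 15 × 1.75% × CHF 80,000.00 = CHF 21,000.00 (below the 30% cap of CHF 24,000.00)
Interest: CHF 80,000.00 × ((1 + 0.0095)^15 − 1) = CHF 80,000.00 × 0.1523777… = CHF 12,190.2168…
Penalties + interest = CHF 21,000.0000 + CHF 12,190.2168… = CHF 33,190.22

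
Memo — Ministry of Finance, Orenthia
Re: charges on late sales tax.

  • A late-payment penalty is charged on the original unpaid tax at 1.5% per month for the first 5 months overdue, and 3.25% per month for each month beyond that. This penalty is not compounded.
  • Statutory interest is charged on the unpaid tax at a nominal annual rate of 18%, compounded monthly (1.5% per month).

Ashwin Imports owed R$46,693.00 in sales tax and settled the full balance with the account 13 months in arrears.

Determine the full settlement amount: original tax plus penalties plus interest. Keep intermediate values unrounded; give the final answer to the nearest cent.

Penalty, months 1–5: 5 × 1.5% × R$46,693.00 = R$3,501.98…
Penalty, months 6–13: 8 × 3.25% × R$46,693.00 = R$12,140.18
Interest: R$46,693.00 × ((1 + 0.015)^13 − 1) = R$46,693.00 × 0.2135524… = R$9,971.4043…
Total = R$46,693.00 + R$15,642.1550 + R$9,971.4043… = R$72,306.56

R$72,306.56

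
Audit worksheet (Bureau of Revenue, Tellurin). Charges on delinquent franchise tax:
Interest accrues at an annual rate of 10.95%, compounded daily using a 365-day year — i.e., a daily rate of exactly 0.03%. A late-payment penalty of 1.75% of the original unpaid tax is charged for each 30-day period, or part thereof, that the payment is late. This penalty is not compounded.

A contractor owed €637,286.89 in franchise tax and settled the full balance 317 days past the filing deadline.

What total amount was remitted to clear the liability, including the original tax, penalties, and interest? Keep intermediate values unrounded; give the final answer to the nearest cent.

Penalty periods: ⌈317/30⌉ = 11; penalty = 11 × 1.75% × €637,286.89 = €122,677.73…
Interest: €637,286.89 × ((1 + 0.0003)^317 − 1) = €637,286.89 × 0.09975314… = €63,571.3694…
Total = €637,286.89 + €122,677.7263… + €63,571.3694… = €823,535.99

€823,535.99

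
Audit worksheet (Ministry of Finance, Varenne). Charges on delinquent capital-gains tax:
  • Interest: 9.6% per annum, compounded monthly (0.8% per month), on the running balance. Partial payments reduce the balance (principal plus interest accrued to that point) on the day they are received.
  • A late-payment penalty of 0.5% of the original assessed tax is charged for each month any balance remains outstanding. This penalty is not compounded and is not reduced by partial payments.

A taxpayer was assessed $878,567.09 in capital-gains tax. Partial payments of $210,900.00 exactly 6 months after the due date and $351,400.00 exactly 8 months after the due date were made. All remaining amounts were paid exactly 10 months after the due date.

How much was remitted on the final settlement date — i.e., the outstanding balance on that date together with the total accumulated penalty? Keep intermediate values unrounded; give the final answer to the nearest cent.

$420,590.72

Balance at month 6: $878,567.0900 × (1 + 0.008)^6 = $921,590.7854…
After $210,900.00 payment: $921,590.7854… − $210,900.00 = $710,690.7854…
Balance at month 8: $710,690.7854… × (1 + 0.008)^2 = $722,107.3222…
After $351,400.00 payment: $722,107.3222… − $351,400.00 = $370,707.3222…
Balance at month 10: $370,707.3222… × (1 + 0.008)^2 = $376,662.3646…
Penalty: 10 × 0.5% × $878,567.09 = $43,928.35…
Final settlement = outstanding balance + penalty = $376,662.3646… + $43,928.35… = $420,590.72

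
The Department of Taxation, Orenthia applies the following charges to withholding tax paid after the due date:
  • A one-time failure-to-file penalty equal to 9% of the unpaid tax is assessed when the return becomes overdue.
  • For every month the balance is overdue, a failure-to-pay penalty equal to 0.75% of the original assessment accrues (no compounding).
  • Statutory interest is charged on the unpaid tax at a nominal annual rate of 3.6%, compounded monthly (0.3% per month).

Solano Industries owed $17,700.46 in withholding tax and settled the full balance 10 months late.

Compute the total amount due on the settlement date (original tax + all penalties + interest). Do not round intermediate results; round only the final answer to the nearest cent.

$21,159.28

Failure-to-file penalty: 9% × $17,700.46 = $1,593.04…
Failure-to-pay penalty = 0.75% × $17,700.46 × 10 mo = $1,327.53…
Interest: $17,700.46 × ((1 + 0.003)^10 − 1) = $17,700.46 × 0.0304083… = $538.2401…
Total = $17,700.46 + $2,920.5759 + $538.2401… = $21,159.28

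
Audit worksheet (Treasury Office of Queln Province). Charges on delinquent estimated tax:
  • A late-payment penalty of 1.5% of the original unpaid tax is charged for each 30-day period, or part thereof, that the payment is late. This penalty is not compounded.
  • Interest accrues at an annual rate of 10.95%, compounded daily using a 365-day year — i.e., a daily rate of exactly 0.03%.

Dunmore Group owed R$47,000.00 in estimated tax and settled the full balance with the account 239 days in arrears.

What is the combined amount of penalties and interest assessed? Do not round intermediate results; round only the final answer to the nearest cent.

R$9,133.11

Penalty periods: ⌈239/30⌉ = 8; penalty = 8 × 1.5% × R$47,000.00 = R$5,640.00
Interest: R$47,000.00 × ((1 + 0.0003)^239 − 1) = R$47,000.00 × 0.07432144… = R$3,493.1079…
Penalties + interest = R$5,640.0000 + R$3,493.1079… = R$9,133.11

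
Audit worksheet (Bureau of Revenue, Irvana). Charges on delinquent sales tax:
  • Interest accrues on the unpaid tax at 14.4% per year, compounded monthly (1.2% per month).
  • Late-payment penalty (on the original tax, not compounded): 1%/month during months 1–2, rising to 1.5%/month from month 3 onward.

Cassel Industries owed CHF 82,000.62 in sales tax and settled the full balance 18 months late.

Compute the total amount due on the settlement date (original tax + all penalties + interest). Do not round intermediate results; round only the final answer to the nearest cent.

Penalty, months 1–2: 2 × 1% × CHF 82,000.62 = CHF 1,640.01…
Penalty, months 3–18: 16 × 1.5% × CHF 82,000.62 = CHF 19,680.15…
Interest: CHF 82,000.62 × ((1 + 0.012)^18 − 1) = CHF 82,000.62 × 0.2395077… = CHF 19,639.7790…
Total = CHF 82,000.62 + CHF 21,320.1612 + CHF 19,639.7790… = CHF 122,960.56

CHF 122,960.56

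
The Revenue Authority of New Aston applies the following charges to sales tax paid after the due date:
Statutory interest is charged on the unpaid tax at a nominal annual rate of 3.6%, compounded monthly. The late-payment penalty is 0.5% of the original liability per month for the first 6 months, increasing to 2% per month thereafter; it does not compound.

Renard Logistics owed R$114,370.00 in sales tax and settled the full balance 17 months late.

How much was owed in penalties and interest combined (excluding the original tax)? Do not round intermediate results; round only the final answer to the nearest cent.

Penalty, months 1–6: 6 × 0.5% × R$114,370.00 = R$3,431.10
Penalty, months 7–17: 11 × 2% × R$114,370.00 = R$25,161.40
Interest (3.6%/yr ÷ 12 = 0.3%/month): R$114,370.00 × ((1 + 0.003)^17 − 1) = R$5,974.9809…
Penalties + interest = R$28,592.5000 + R$5,974.9809… = R$34,567.48

R$34,567.48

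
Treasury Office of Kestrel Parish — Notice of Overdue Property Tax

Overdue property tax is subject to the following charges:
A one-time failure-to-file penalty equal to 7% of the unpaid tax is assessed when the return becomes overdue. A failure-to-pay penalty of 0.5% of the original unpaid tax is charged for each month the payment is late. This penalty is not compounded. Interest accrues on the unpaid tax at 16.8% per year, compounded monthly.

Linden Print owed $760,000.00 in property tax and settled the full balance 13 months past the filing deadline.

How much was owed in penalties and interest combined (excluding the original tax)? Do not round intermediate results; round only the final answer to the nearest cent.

$253,156.73

Failure-to-file penalty: 7% × $760,000.00 = $53,200.00
Failure-to-pay penalty = 0.5% × $760,000.00 × 13 mo = $49,400.00
Interest (16.8%/yr ÷ 12 = 1.4%/month): $760,000.00 × ((1 + 0.014)^13 − 1) = $150,556.7271…
Penalties + interest = $102,600.0000 + $150,556.7271… = $253,156.73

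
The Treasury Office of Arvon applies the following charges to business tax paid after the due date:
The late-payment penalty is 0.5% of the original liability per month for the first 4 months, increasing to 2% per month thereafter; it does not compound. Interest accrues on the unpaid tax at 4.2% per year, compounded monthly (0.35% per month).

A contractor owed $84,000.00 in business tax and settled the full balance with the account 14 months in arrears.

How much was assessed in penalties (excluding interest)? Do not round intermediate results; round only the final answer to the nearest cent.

Penalty, months 1–4: 4 × 0.5% × $84,000.00 = $1,680.00
Penalty, months 5–14: 10 × 2% × $84,000.00 = $16,800.00
Total penalty = $1,680.00 + $16,800.00 = $18,480.00

$18,480.00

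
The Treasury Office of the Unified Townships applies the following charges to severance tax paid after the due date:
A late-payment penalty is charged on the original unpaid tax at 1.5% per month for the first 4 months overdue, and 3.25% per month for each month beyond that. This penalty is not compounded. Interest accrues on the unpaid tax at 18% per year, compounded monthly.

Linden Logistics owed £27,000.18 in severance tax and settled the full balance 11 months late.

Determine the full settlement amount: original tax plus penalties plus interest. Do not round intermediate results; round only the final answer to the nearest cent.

£39,567.39

Penalty, months 1–4: 4 × 1.5% × £27,000.18 = £1,620.01…
Penalty, months 5–11: 7 × 3.25% × £27,000.18 = £6,142.54…
Interest (18%/yr ÷ 12 = 1.5%/month): £27,000.18 × ((1 + 0.015)^11 − 1) = £4,804.6533…
Total = £27,000.18 + £7,762.5518… + £4,804.6533… = £39,567.39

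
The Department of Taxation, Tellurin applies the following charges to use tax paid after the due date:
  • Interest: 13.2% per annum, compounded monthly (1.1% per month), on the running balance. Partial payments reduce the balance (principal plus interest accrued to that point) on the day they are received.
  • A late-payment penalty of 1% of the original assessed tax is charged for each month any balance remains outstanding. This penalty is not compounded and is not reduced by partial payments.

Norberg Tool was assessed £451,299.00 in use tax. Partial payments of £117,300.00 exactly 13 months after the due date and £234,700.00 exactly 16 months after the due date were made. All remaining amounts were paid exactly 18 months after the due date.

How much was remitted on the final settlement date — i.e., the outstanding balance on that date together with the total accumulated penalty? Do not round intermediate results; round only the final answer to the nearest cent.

Balance at month 13: £451,299.0000 × (1 + 0.011)^13 = £520,270.7304…
After £117,300.00 payment: £520,270.7304… − £117,300.00 = £402,970.7304…
Balance at month 16: £402,970.7304… × (1 + 0.011)^3 = £416,415.5792…
After £234,700.00 payment: £416,415.5792… − £234,700.00 = £181,715.5792…
Balance at month 18: £181,715.5792… × (1 + 0.011)^2 = £185,735.3096…
Penalty: 18 × 1% × £451,299.00 = £81,233.82
Final settlement = outstanding balance + penalty = £185,735.3096… + £81,233.82 = £266,969.13

£266,969.13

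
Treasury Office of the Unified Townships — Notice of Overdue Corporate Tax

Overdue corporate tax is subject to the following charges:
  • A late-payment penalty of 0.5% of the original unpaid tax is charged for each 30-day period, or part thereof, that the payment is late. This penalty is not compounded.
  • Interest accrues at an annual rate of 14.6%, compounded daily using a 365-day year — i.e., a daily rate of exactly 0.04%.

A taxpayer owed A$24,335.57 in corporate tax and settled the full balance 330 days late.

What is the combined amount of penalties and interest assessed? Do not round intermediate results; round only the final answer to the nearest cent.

Penalty periods: ⌈330/30⌉ = 11; penalty = 11 × 0.5% × A$24,335.57 = A$1,338.46…
Interest: A$24,335.57 × ((1 + 0.0004)^330 − 1) = A$24,335.57 × 0.14107820… = A$3,433.2185…
Penalties + interest = A$1,338.4564… + A$3,433.2185… = A$4,771.67

A$4,771.67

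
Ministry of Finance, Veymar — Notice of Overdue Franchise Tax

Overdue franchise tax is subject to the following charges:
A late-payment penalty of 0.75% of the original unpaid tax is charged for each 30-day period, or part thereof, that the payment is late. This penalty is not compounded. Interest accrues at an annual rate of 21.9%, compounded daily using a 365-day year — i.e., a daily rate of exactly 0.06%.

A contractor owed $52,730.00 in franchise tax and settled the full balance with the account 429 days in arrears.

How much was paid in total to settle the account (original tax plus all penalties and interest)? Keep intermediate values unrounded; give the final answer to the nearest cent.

$74,136.41

Penalty periods: ⌈429/30⌉ = 15; penalty = 15 × 0.75% × $52,730.00 = $5,932.13…
Interest: $52,730.00 × ((1 + 0.0006)^429 − 1) = $52,730.00 × 0.29346260… = $15,474.2831…
Total = $52,730.00 + $5,932.1250 + $15,474.2831… = $74,136.41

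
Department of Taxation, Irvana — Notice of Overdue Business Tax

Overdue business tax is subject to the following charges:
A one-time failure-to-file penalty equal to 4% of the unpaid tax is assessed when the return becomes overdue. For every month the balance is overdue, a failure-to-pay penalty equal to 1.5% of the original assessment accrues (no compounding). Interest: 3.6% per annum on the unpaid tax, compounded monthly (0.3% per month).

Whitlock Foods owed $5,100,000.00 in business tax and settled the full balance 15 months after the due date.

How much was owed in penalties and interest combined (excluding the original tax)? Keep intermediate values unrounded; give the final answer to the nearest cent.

$1,585,882.72

Failure-to-file penalty: 4% × $5,100,000.00 = $204,000.00
Failure-to-pay penalty = 1.5% × $5,100,000.00 × 15 mo = $1,147,500.00
Interest: $5,100,000.00 × ((1 + 0.003)^15 − 1) = $5,100,000.00 × 0.0459574… = $234,382.7211…
Penalties + interest = $1,351,500.0000 + $234,382.7211… = $1,585,882.72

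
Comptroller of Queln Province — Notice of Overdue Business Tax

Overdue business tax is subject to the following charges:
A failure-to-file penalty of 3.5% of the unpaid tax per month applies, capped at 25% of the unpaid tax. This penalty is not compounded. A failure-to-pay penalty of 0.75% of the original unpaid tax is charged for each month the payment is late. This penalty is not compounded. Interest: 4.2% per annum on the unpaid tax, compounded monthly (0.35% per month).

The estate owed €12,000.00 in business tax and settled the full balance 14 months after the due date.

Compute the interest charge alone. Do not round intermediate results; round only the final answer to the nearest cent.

Interest: €12,000.00 × ((1 + 0.0035)^14 − 1) = €12,000.00 × 0.0501305… = €601.5661…

€601.57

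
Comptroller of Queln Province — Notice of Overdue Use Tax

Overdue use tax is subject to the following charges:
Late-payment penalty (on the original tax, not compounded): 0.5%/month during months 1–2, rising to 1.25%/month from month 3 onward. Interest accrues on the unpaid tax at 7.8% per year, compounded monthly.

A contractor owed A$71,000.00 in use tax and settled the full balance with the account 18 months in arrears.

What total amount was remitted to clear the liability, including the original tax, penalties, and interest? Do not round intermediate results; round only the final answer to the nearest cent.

A$94,692.27

Penalty, months 1–2: 2 × 0.5% × A$71,000.00 = A$710.00
Penalty, months 3–18: 16 × 1.25% × A$71,000.00 = A$14,200.00
Interest (7.8%/yr ÷ 12 = 0.65%/month): A$71,000.00 × ((1 + 0.0065)^18 − 1) = A$8,782.2674…
Total = A$71,000.00 + A$14,910.0000 + A$8,782.2674… = A$94,692.27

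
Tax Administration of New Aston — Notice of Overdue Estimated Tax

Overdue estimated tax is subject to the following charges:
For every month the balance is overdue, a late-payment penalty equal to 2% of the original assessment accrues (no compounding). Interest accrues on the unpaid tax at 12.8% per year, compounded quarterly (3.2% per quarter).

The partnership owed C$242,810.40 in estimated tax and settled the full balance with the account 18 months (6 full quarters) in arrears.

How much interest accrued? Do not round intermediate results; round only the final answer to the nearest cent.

Interest: C$242,810.40 × ((1 + 0.032)^6 − 1) = C$242,810.40 × 0.2080313… = C$50,512.1610…

C$50,512.16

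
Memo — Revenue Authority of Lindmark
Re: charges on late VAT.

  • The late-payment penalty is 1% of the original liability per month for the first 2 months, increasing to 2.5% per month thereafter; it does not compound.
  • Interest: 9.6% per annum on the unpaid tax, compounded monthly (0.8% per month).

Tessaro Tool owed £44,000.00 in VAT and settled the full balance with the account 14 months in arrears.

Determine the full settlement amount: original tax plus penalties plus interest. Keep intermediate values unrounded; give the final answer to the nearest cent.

Penalty, months 1–2: 2 × 1% × £44,000.00 = £880.00
Penalty, months 3–14: 12 × 2.5% × £44,000.00 = £13,200.00
Interest: £44,000.00 × ((1 + 0.008)^14 − 1) = £44,000.00 × 0.1180145… = £5,192.6395…
Total = £44,000.00 + £14,080.0000 + £5,192.6395… = £63,272.64

£63,272.64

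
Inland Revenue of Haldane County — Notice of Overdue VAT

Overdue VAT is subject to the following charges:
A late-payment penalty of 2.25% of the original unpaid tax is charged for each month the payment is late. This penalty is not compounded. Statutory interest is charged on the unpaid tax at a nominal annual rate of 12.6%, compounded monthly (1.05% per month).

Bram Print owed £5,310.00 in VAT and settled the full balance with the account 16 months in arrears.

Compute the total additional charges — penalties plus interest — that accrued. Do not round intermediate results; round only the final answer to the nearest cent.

£2,877.49

Late-payment penalty = 2.25% × £5,310.00 × 16 mo = £1,911.60
Interest: £5,310.00 × ((1 + 0.0105)^16 − 1) = £5,310.00 × 0.1819010… = £965.8941…
Penalties + interest = £1,911.6000 + £965.8941… = £2,877.49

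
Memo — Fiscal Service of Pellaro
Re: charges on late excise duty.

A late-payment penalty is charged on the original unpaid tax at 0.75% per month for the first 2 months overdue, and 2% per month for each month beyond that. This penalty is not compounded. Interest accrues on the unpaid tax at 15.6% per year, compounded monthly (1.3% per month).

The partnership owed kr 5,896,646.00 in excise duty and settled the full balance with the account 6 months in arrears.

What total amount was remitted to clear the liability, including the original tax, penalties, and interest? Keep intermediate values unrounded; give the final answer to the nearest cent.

kr 6,931,975.39

Penalty, months 1–2: 2 × 0.75% × kr 5,896,646.00 = kr 88,449.69
Penalty, months 3–6: 4 × 2% × kr 5,896,646.00 = kr 471,731.68
Interest: kr 5,896,646.00 × ((1 + 0.013)^6 − 1) = kr 5,896,646.00 × 0.0805794… = kr 475,148.0236…
Total = kr 5,896,646.00 + kr 560,181.3700 + kr 475,148.0236… = kr 6,931,975.39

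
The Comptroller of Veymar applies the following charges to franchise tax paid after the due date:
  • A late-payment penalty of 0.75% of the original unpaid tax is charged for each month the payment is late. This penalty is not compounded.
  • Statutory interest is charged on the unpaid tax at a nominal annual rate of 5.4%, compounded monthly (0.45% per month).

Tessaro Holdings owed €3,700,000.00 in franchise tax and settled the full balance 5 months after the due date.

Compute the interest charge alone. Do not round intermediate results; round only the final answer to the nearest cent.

Interest: €3,700,000.00 × ((1 + 0.0045)^5 − 1) = €3,700,000.00 × 0.0227034… = €84,002.6292…

€84,002.63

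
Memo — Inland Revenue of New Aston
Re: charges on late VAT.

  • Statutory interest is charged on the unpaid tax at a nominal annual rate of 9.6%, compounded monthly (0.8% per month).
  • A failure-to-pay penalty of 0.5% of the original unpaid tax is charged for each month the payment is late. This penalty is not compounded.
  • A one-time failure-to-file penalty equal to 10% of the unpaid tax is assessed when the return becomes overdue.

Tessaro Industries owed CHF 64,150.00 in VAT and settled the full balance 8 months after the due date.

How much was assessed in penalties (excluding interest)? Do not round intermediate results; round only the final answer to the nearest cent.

Failure-to-file penalty: 10% × CHF 64,150.00 = CHF 6,415.00
Failure-to-pay penalty: 8 × 0.5% × CHF 64,150.00 = CHF 2,566.00
Total penalty = CHF 6,415.00 + CHF 2,566.00 = CHF 8,981.00

CHF 8,981.00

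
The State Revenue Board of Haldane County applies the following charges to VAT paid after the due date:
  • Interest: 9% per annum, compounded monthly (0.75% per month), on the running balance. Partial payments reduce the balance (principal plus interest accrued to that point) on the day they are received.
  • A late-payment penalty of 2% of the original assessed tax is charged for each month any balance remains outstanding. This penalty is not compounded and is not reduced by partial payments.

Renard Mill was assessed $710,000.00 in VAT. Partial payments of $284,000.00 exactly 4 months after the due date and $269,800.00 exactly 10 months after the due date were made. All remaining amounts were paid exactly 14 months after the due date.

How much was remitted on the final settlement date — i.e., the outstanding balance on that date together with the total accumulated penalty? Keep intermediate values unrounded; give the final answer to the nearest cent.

$403,076.67

Balance at month 4: $710,000.0000 × (1 + 0.0075)^4 = $731,540.8254…
After $284,000.00 payment: $731,540.8254… − $284,000.00 = $447,540.8254…
Balance at month 10: $447,540.8254… × (1 + 0.0075)^6 = $468,061.5725…
After $269,800.00 payment: $468,061.5725… − $269,800.00 = $198,261.5725…
Balance at month 14: $198,261.5725… × (1 + 0.0075)^4 = $204,276.6682…
Penalty: 14 × 2% × $710,000.00 = $198,800.00
Final settlement = outstanding balance + penalty = $204,276.6682… + $198,800.00 = $403,076.67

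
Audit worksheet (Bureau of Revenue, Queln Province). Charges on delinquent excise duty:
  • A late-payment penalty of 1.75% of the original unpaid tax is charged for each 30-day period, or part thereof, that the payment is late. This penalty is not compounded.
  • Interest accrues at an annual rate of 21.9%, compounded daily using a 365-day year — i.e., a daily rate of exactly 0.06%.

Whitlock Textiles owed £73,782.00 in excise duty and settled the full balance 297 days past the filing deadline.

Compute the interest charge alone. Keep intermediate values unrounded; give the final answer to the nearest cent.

£14,387.52

Interest: £73,782.00 × ((1 + 0.0006)^297 − 1) = £73,782.00 × 0.19500045… = £14,387.5232…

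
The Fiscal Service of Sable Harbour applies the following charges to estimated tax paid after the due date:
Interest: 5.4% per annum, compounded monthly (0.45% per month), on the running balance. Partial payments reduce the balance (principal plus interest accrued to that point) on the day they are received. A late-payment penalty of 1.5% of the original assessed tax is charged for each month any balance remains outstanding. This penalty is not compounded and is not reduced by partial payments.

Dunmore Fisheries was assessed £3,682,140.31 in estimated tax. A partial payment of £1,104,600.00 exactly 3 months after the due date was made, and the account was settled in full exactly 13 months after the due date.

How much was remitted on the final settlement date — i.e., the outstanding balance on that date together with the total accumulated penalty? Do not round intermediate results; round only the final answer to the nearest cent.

Balance at month 3: £3,682,140.3100 × (1 + 0.0045)^3 = £3,732,073.2297…
After £1,104,600.00 payment: £3,732,073.2297… − £1,104,600.00 = £2,627,473.2297…
Balance at month 13: £2,627,473.2297… × (1 + 0.0045)^10 = £2,748,132.7690…
Penalty: 13 × 1.5% × £3,682,140.31 = £718,017.36…
Final settlement = outstanding balance + penalty = £2,748,132.7690… + £718,017.36… = £3,466,150.13

£3,466,150.13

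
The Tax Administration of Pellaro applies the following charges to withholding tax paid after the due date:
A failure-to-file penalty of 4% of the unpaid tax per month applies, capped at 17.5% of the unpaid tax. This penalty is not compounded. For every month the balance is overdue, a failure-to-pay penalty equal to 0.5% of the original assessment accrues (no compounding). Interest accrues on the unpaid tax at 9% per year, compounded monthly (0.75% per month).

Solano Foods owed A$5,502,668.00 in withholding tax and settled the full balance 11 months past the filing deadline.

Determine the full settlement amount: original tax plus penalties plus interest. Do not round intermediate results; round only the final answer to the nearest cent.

Failure-to-file: 11 × 4% × A$5,502,668.00 = A$2,421,173.92, capped at 17.5% × A$5,502,668.00 = A$962,966.90
Failure-to-pay penalty = 0.5% × A$5,502,668.00 × 11 mo = A$302,646.74
Interest: A$5,502,668.00 × ((1 + 0.0075)^11 − 1) = A$5,502,668.00 × 0.0856644… = A$471,382.8327…
Total = A$5,502,668.00 + A$1,265,613.6400 + A$471,382.8327… = A$7,239,664.47

A$7,239,664.47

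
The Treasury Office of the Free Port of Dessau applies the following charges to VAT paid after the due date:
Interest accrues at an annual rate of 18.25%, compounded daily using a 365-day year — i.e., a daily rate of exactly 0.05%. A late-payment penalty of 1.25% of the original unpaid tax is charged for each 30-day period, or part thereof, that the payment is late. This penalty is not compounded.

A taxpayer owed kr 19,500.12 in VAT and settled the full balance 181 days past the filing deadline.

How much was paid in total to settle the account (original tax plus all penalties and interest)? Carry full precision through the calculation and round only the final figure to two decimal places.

kr 23,052.98

Penalty periods: ⌈181/30⌉ = 7; penalty = 7 × 1.25% × kr 19,500.12 = kr 1,706.26…
Interest: kr 19,500.12 × ((1 + 0.0005)^181 − 1) = kr 19,500.12 × 0.09469675… = kr 1,846.5980…
Total = kr 19,500.12 + kr 1,706.2605 + kr 1,846.5980… = kr 23,052.98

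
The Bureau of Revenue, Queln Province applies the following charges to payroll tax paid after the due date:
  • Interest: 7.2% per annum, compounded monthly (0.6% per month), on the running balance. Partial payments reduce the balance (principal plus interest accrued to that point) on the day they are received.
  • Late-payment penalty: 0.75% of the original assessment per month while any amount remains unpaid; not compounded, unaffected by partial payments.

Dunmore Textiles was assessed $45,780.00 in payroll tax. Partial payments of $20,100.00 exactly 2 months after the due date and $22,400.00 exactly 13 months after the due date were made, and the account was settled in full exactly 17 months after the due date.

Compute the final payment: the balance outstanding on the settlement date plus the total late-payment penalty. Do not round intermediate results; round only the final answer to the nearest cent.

$11,588.07

Balance at month 2: $45,780.0000 × (1 + 0.006)^2 = $46,331.0081…
After $20,100.00 payment: $46,331.0081… − $20,100.00 = $26,231.0081…
Balance at month 13: $26,231.0081… × (1 + 0.006)^11 = $28,015.1382…
After $22,400.00 payment: $28,015.1382… − $22,400.00 = $5,615.1382…
Balance at month 17: $5,615.1382… × (1 + 0.006)^4 = $5,751.1192…
Penalty: 17 × 0.75% × $45,780.00 = $5,836.95
Final settlement = outstanding balance + penalty = $5,751.1192… + $5,836.95 = $11,588.07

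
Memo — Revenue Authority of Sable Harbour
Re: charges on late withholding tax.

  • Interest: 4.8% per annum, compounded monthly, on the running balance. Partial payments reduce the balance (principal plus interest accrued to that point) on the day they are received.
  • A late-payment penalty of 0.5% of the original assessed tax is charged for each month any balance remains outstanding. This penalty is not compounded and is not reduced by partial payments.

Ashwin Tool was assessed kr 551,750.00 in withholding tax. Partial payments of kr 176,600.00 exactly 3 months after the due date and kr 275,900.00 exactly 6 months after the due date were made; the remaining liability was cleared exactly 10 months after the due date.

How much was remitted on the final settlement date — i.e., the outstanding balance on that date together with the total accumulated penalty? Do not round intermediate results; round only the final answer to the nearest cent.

Monthly rate = 4.8% ÷ 12 = 0.4%
Balance at month 3: kr 551,750.0000 × (1 + 0.004)^3 = kr 558,397.5193…
After kr 176,600.00 payment: kr 558,397.5193… − kr 176,600.00 = kr 381,797.5193…
Balance at month 6: kr 381,797.5193… × (1 + 0.004)^3 = kr 386,397.4403…
After kr 275,900.00 payment: kr 386,397.4403… − kr 275,900.00 = kr 110,497.4403…
Balance at month 10: kr 110,497.4403… × (1 + 0.004)^4 = kr 112,276.0354…
Penalty: 10 × 0.5% × kr 551,750.00 = kr 27,587.50
Final settlement = outstanding balance + penalty = kr 112,276.0354… + kr 27,587.50 = kr 139,863.54

kr 139,863.54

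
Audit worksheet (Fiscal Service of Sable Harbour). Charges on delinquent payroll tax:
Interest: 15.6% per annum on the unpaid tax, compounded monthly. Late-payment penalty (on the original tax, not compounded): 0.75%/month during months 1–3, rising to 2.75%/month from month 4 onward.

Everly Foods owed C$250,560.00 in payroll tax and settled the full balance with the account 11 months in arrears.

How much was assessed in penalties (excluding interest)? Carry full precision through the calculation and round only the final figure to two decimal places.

C$60,760.80

Penalty, months 1–3: 3 × 0.75% × C$250,560.00 = C$5,637.60
Penalty, months 4–11: 8 × 2.75% × C$250,560.00 = C$55,123.20
Total penalty = C$5,637.60 + C$55,123.20 = C$60,760.80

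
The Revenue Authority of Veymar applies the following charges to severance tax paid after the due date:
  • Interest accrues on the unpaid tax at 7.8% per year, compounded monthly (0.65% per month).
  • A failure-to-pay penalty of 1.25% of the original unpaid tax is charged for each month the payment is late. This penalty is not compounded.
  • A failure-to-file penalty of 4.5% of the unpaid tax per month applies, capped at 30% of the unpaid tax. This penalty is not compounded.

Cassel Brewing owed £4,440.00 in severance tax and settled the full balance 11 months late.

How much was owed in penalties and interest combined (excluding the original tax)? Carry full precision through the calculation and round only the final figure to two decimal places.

£2,270.48

Failure-to-file: 11 × 4.5% × £4,440.00 = £2,197.80, capped at 30% × £4,440.00 = £1,332.00
Failure-to-pay penalty = 1.25% × £4,440.00 × 11 mo = £610.50
Interest: £4,440.00 × ((1 + 0.0065)^11 − 1) = £4,440.00 × 0.0738697… = £327.9813…
Penalties + interest = £1,942.5000 + £327.9813… = £2,270.48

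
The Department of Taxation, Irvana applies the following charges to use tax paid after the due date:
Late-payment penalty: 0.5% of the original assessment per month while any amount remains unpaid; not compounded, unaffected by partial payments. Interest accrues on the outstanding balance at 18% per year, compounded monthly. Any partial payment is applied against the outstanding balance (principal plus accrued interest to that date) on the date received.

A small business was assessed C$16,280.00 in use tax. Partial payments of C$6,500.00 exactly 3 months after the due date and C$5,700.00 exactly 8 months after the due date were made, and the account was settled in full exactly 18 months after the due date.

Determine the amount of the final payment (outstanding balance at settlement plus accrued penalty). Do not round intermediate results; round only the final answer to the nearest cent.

Monthly rate = 18% ÷ 12 = 1.5%
Balance at month 3: C$16,280.0000 × (1 + 0.015)^3 = C$17,023.6439…
After C$6,500.00 payment: C$17,023.6439… − C$6,500.00 = C$10,523.6439…
Balance at month 8: C$10,523.6439… × (1 + 0.015)^5 = C$11,336.9533…
After C$5,700.00 payment: C$11,336.9533… − C$5,700.00 = C$5,636.9533…
Balance at month 18: C$5,636.9533… × (1 + 0.015)^10 = C$6,541.9144…
Penalty: 18 × 0.5% × C$16,280.00 = C$1,465.20
Final settlement = outstanding balance + penalty = C$6,541.9144… + C$1,465.20 = C$8,007.11

C$8,007.11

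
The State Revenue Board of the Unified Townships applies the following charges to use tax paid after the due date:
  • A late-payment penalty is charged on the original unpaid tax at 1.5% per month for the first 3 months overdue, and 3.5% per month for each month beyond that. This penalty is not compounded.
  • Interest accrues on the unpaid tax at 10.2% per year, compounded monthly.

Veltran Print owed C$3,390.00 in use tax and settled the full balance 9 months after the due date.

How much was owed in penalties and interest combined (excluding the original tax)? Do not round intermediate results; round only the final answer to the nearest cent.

C$1,132.78

Penalty, months 1–3: 3 × 1.5% × C$3,390.00 = C$152.55
Penalty, months 4–9: 6 × 3.5% × C$3,390.00 = C$711.90
Interest (10.2%/yr ÷ 12 = 0.85%/month): C$3,390.00 × ((1 + 0.0085)^9 − 1) = C$268.3295…
Penalties + interest = C$864.4500 + C$268.3295… = C$1,132.78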